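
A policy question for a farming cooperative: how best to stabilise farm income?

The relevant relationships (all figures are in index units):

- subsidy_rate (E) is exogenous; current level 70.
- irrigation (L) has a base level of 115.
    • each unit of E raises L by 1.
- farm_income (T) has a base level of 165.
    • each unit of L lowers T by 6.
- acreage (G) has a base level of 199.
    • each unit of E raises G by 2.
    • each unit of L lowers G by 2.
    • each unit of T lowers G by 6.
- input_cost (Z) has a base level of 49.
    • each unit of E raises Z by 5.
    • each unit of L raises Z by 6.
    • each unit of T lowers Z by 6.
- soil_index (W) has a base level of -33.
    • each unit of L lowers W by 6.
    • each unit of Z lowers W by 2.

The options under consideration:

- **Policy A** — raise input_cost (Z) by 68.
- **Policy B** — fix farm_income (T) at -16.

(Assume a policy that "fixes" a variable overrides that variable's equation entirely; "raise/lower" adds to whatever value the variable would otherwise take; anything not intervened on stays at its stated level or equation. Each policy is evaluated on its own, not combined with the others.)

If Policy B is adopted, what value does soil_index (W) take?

Policy B (T := -16):
  E = 70
  L = 115 + 70 = 185
  T = -16
  Z = 49 + 5·70 + 6·185 − 6·(-16) = 1605
  W = -33 − 6·185 − 2·1605 = -4353

-4353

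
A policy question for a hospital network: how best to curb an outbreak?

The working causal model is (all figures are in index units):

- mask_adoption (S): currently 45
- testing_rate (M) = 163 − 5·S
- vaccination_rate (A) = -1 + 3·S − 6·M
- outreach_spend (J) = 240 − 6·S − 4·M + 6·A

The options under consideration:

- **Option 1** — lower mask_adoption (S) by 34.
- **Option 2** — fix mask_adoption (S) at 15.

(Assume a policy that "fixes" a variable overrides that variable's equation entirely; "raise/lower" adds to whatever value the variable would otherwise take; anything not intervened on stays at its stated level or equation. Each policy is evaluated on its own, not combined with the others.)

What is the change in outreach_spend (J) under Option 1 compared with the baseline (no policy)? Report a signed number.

Baseline:
  S = 45
  M = 163 − 5·45 = -62
  A = -1 + 3·45 − 6·(-62) = 506
  J = 240 − 6·45 − 4·(-62) + 6·506 = 3254
Option 1 (S − 34):
  S = 45 − 34 = 11
  M = 163 − 5·11 = 108
  A = -1 + 3·11 − 6·108 = -616
  J = 240 − 6·11 − 4·108 + 6·(-616) = -3954
Change in J: -3954 − 3254 = -7208

-7208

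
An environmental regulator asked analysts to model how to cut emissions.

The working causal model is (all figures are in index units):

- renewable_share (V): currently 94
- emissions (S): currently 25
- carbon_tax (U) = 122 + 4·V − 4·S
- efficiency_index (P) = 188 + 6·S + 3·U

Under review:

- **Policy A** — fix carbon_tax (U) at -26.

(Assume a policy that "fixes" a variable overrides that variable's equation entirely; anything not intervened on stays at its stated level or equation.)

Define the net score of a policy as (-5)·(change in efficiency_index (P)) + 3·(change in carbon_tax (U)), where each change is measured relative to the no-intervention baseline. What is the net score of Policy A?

5088

Baseline:
  V = 94
  S = 25
  U = 122 + 4·94 − 4·25 = 398
  P = 188 + 6·25 + 3·398 = 1532
Policy A (U := -26):
  V = 94
  S = 25
  U = -26
  P = 188 + 6·25 + 3·(-26) = 260
ΔP = 260 − 1532 = -1272; ΔU = -26 − 398 = -424
Score = (-5)·(-1272) + 3·(-424) = 5088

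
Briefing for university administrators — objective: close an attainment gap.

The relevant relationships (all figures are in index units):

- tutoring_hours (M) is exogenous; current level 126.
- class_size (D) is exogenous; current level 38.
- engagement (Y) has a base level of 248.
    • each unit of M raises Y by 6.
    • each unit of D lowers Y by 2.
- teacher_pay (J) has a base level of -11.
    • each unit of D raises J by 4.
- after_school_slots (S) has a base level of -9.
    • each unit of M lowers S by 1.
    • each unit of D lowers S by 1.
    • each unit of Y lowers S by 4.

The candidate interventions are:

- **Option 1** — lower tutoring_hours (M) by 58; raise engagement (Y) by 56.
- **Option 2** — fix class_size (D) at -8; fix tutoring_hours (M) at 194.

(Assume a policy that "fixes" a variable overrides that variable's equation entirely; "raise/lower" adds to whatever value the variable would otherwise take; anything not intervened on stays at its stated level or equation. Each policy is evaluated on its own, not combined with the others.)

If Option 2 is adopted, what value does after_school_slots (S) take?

-5907

Option 2 (D := -8, M := 194):
  M = 194
  D = -8
  Y = 248 + 6·194 − 2·(-8) = 1428
  S = -9 − 194 − (-8) − 4·1428 = -5907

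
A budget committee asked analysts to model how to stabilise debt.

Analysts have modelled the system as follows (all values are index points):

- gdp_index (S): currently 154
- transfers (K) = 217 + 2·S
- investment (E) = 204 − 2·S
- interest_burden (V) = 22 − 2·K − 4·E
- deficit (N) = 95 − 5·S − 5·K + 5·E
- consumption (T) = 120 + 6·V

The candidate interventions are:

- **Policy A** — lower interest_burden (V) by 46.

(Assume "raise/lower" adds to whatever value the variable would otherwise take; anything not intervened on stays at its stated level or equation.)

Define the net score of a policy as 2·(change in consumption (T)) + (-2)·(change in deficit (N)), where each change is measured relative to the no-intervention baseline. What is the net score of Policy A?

-552

Baseline:
  S = 154
  K = 217 + 2·154 = 525
  E = 204 − 2·154 = -104
  V = 22 − 2·525 − 4·(-104) = -612
  N = 95 − 5·154 − 5·525 + 5·(-104) = -3820
  T = 120 + 6·(-612) = -3552
Policy A (V − 46):
  S = 154
  K = 217 + 2·154 = 525
  E = 204 − 2·154 = -104
  V = 22 − 2·525 − 4·(-104) (−46 from intervention) = -658
  N = 95 − 5·154 − 5·525 + 5·(-104) = -3820
  T = 120 + 6·(-658) = -3828
ΔT = -3828 − (-3552) = -276; ΔN = -3820 − (-3820) = 0
Score = 2·(-276) + (-2)·0 = -552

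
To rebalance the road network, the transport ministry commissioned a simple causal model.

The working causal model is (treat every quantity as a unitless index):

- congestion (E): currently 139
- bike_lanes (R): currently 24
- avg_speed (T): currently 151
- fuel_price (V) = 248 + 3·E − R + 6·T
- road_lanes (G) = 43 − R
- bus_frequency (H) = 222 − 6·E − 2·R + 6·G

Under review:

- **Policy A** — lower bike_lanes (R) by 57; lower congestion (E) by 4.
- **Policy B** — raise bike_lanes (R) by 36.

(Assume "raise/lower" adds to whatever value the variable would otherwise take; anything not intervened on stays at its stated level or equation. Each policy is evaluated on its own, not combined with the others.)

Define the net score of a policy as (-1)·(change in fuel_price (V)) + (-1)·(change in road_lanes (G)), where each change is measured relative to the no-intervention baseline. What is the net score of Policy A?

-102

Baseline:
  E = 139
  R = 24
  T = 151
  V = 248 + 3·139 − 24 + 6·151 = 1547
  G = 43 − 24 = 19
Policy A (R − 57, E − 4):
  E = 139 − 4 = 135
  R = 24 − 57 = -33
  T = 151
  V = 248 + 3·135 − (-33) + 6·151 = 1592
  G = 43 − (-33) = 76
ΔV = 1592 − 1547 = 45; ΔG = 76 − 19 = 57
Score = (-1)·45 + (-1)·57 = -102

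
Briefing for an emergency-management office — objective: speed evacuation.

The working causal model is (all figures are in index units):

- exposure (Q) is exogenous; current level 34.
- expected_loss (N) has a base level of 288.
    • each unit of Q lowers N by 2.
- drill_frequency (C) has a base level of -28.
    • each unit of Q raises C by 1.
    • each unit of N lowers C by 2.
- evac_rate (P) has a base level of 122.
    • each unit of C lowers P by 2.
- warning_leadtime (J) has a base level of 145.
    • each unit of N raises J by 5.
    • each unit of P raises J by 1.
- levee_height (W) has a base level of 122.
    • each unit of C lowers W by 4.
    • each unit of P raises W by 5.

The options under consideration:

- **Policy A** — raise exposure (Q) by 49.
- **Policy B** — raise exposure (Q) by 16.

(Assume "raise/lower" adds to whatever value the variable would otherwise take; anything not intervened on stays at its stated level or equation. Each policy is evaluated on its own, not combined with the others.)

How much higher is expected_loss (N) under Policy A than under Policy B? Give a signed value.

Policy A (Q + 49):
  Q = 34 + 49 = 83
  N = 288 − 2·83 = 122
Policy B (Q + 16):
  Q = 34 + 16 = 50
  N = 288 − 2·50 = 188
N: 122 − 188 = -66

-66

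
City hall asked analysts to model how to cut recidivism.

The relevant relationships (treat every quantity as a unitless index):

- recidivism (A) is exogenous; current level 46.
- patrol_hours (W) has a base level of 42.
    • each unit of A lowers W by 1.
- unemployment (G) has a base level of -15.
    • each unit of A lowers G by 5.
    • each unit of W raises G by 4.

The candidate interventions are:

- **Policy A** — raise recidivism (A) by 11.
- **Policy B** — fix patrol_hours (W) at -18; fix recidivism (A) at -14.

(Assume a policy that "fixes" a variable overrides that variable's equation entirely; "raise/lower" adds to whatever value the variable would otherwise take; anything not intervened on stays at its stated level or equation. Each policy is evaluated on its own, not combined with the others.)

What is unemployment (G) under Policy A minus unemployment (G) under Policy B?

-343

Policy A (A + 11):
  A = 46 + 11 = 57
  W = 42 − 57 = -15
  G = -15 − 5·57 + 4·(-15) = -360
Policy B (W := -18, A := -14):
  A = -14
  W = -18
  G = -15 − 5·(-14) + 4·(-18) = -17
G: -360 − (-17) = -343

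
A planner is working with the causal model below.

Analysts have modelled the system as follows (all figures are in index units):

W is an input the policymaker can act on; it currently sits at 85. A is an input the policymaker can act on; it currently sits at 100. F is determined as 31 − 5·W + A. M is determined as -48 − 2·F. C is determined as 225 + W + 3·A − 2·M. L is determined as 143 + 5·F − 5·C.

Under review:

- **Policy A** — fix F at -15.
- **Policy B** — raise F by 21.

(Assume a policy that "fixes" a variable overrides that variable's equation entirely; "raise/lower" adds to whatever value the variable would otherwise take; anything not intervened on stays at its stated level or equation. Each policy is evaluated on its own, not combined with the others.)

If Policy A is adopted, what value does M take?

-18

Policy A (F := -15):
  W = 85
  A = 100
  F = -15
  M = -48 − 2·(-15) = -18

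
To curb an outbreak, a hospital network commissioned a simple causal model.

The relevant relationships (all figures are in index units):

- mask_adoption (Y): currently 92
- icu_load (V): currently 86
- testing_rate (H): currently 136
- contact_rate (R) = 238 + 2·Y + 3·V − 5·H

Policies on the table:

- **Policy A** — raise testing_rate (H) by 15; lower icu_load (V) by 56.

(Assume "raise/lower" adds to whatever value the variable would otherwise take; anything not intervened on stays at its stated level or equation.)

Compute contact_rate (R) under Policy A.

-243

Policy A (H + 15, V − 56):
  Y = 92
  V = 86 − 56 = 30
  H = 136 + 15 = 151
  R = 238 + 2·92 + 3·30 − 5·151 = -243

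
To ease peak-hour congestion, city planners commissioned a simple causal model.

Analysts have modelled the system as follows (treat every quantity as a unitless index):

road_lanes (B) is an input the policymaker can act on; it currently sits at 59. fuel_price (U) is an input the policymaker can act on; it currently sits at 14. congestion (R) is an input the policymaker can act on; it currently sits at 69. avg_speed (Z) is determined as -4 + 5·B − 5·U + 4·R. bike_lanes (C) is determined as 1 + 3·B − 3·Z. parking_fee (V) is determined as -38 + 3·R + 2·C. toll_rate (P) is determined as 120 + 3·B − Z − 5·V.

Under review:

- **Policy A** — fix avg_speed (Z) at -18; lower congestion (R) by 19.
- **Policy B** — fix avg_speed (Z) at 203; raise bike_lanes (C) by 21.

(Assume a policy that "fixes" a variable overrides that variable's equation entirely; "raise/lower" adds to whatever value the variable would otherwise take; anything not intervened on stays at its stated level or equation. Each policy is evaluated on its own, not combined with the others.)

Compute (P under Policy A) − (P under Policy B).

Policy A (Z := -18, R − 19):
  B = 59
  U = 14
  R = 69 − 19 = 50
  Z = -18
  C = 1 + 3·59 − 3·(-18) = 232
  V = -38 + 3·50 + 2·232 = 576
  P = 120 + 3·59 − (-18) − 5·576 = -2565
Policy B (Z := 203, C + 21):
  B = 59
  U = 14
  R = 69
  Z = 203
  C = 1 + 3·59 − 3·203 (+21 from intervention) = -410
  V = -38 + 3·69 + 2·(-410) = -651
  P = 120 + 3·59 − 203 − 5·(-651) = 3349
P: -2565 − 3349 = -5914

-5914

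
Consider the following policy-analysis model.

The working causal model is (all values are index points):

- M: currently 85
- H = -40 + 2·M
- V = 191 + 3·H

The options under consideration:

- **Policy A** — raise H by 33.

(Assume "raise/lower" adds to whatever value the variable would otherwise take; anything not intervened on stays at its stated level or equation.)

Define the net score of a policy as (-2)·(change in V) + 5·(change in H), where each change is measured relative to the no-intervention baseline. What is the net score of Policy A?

Baseline:
  M = 85
  H = -40 + 2·85 = 130
  V = 191 + 3·130 = 581
Policy A (H + 33):
  M = 85
  H = -40 + 2·85 (+33 from intervention) = 163
  V = 191 + 3·163 = 680
ΔV = 680 − 581 = 99; ΔH = 163 − 130 = 33
Score = (-2)·99 + 5·33 = -33

-33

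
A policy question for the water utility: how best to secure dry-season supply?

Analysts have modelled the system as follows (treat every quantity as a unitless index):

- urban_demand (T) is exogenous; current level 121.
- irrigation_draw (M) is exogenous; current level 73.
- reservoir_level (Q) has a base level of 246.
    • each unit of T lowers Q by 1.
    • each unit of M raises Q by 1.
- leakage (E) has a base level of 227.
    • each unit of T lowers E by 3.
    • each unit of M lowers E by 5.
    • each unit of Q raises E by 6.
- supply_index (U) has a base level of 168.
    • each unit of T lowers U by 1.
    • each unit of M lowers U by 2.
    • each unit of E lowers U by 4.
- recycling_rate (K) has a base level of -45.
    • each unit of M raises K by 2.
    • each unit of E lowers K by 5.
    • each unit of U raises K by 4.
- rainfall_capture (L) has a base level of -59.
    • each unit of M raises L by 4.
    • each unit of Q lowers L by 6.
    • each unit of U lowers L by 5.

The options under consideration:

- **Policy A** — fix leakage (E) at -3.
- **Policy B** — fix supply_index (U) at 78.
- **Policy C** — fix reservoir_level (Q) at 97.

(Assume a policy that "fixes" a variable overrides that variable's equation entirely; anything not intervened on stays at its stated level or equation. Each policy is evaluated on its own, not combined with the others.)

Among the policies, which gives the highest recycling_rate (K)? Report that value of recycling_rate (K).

Policy A (E := -3):
  T = 121
  M = 73
  Q = 246 − 121 + 73 = 198
  E = -3
  U = 168 − 121 − 2·73 − 4·(-3) = -87
  K = -45 + 2·73 − 5·(-3) + 4·(-87) = -232
Policy B (U := 78):
  T = 121
  M = 73
  Q = 246 − 121 + 73 = 198
  E = 227 − 3·121 − 5·73 + 6·198 = 687
  U = 78
  K = -45 + 2·73 − 5·687 + 4·78 = -3022
Policy C (Q := 97):
  T = 121
  M = 73
  Q = 97
  E = 227 − 3·121 − 5·73 + 6·97 = 81
  U = 168 − 121 − 2·73 − 4·81 = -423
  K = -45 + 2·73 − 5·81 + 4·(-423) = -1996
Comparing — Policy A: K=-232, Policy B: K=-3022, Policy C: K=-1996. Highest is -232 (Policy A).

-232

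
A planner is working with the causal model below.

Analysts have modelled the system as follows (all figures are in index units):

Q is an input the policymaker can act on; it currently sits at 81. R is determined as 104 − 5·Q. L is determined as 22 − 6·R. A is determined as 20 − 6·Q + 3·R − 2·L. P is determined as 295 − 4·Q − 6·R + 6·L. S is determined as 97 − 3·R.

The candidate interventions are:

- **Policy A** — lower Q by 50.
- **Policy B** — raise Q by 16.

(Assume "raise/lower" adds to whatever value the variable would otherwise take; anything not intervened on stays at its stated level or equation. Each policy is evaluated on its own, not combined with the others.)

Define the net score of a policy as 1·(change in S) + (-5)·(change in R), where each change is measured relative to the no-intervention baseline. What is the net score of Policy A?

Baseline:
  Q = 81
  R = 104 − 5·81 = -301
  S = 97 − 3·(-301) = 1000
Policy A (Q − 50):
  Q = 81 − 50 = 31
  R = 104 − 5·31 = -51
  S = 97 − 3·(-51) = 250
ΔS = 250 − 1000 = -750; ΔR = -51 − (-301) = 250
Score = 1·(-750) + (-5)·250 = -2000

-2000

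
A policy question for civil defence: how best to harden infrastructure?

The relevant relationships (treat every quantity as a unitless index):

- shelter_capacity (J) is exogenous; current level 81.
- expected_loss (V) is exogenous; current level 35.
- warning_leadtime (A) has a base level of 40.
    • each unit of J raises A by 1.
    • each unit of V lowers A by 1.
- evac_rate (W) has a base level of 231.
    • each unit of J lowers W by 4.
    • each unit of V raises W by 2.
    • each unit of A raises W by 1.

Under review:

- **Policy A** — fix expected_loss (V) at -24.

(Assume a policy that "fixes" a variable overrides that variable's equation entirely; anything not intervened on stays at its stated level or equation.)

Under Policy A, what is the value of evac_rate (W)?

Policy A (V := -24):
  J = 81
  V = -24
  A = 40 + 81 − (-24) = 145
  W = 231 − 4·81 + 2·(-24) + 145 = 4

4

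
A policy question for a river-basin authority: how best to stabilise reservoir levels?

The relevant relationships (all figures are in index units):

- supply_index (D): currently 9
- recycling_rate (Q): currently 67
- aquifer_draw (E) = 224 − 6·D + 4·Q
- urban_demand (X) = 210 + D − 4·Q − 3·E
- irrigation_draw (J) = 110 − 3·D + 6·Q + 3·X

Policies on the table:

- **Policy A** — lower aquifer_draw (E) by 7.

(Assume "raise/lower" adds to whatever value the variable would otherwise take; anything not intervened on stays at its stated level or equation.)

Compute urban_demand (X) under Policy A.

-1342

Policy A (E − 7):
  D = 9
  Q = 67
  E = 224 − 6·9 + 4·67 (−7 from intervention) = 431
  X = 210 + 9 − 4·67 − 3·431 = -1342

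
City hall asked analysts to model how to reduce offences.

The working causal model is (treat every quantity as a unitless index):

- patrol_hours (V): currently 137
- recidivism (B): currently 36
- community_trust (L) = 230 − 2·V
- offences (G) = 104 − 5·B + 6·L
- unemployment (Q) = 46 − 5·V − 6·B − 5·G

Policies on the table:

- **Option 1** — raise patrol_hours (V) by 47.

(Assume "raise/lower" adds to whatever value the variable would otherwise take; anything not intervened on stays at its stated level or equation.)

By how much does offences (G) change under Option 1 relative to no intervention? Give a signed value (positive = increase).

-564

Baseline:
  V = 137
  B = 36
  L = 230 − 2·137 = -44
  G = 104 − 5·36 + 6·(-44) = -340
Option 1 (V + 47):
  V = 137 + 47 = 184
  B = 36
  L = 230 − 2·184 = -138
  G = 104 − 5·36 + 6·(-138) = -904
Change in G: -904 − (-340) = -564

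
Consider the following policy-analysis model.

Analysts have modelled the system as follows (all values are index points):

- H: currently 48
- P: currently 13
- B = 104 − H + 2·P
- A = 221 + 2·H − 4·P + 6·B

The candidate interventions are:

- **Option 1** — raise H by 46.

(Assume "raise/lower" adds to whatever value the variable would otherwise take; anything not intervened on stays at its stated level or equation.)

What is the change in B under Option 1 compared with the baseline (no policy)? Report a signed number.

Baseline:
  H = 48
  P = 13
  B = 104 − 48 + 2·13 = 82
Option 1 (H + 46):
  H = 48 + 46 = 94
  P = 13
  B = 104 − 94 + 2·13 = 36
Change in B: 36 − 82 = -46

-46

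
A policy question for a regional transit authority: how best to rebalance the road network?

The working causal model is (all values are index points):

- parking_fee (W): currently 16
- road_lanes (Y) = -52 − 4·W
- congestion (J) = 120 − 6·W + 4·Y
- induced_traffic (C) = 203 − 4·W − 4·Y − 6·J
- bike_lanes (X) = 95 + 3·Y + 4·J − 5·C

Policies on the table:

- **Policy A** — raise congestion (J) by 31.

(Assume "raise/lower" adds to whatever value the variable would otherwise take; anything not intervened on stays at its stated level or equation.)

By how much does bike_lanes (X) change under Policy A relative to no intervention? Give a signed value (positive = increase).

Baseline:
  W = 16
  Y = -52 − 4·16 = -116
  J = 120 − 6·16 + 4·(-116) = -440
  C = 203 − 4·16 − 4·(-116) − 6·(-440) = 3243
  X = 95 + 3·(-116) + 4·(-440) − 5·3243 = -18228
Policy A (J + 31):
  W = 16
  Y = -52 − 4·16 = -116
  J = 120 − 6·16 + 4·(-116) (+31 from intervention) = -409
  C = 203 − 4·16 − 4·(-116) − 6·(-409) = 3057
  X = 95 + 3·(-116) + 4·(-409) − 5·3057 = -17174
Change in X: -17174 − (-18228) = 1054

1054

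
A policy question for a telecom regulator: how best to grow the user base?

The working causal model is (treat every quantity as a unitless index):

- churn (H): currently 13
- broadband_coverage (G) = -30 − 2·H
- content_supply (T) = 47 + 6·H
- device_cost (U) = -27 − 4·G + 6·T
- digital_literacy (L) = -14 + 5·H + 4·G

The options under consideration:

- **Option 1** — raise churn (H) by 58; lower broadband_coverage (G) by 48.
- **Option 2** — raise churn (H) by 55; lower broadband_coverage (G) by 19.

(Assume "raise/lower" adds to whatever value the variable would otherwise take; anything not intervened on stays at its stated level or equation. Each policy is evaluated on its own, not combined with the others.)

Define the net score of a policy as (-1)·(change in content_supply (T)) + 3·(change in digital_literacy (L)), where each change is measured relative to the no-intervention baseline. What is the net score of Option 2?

Baseline:
  H = 13
  G = -30 − 2·13 = -56
  T = 47 + 6·13 = 125
  L = -14 + 5·13 + 4·(-56) = -173
Option 2 (H + 55, G − 19):
  H = 13 + 55 = 68
  G = -30 − 2·68 (−19 from intervention) = -185
  T = 47 + 6·68 = 455
  L = -14 + 5·68 + 4·(-185) = -414
ΔT = 455 − 125 = 330; ΔL = -414 − (-173) = -241
Score = (-1)·330 + 3·(-241) = -1053

-1053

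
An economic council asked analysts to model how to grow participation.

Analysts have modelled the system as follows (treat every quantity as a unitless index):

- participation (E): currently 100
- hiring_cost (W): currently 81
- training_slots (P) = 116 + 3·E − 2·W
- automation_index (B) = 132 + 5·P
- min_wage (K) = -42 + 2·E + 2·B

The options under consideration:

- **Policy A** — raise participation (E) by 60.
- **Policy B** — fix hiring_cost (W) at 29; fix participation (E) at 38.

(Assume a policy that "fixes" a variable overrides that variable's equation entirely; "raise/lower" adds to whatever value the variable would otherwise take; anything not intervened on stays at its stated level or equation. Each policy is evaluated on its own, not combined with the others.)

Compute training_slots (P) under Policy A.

434

Policy A (E + 60):
  E = 100 + 60 = 160
  W = 81
  P = 116 + 3·160 − 2·81 = 434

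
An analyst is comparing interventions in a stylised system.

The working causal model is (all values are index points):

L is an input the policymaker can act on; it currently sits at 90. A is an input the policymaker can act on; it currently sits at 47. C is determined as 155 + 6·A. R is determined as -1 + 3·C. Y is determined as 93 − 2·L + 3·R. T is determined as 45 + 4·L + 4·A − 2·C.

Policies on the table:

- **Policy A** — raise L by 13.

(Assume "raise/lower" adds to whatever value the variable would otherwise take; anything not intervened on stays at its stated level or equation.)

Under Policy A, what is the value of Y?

Policy A (L + 13):
  L = 90 + 13 = 103
  A = 47
  C = 155 + 6·47 = 437
  R = -1 + 3·437 = 1310
  Y = 93 − 2·103 + 3·1310 = 3817

3817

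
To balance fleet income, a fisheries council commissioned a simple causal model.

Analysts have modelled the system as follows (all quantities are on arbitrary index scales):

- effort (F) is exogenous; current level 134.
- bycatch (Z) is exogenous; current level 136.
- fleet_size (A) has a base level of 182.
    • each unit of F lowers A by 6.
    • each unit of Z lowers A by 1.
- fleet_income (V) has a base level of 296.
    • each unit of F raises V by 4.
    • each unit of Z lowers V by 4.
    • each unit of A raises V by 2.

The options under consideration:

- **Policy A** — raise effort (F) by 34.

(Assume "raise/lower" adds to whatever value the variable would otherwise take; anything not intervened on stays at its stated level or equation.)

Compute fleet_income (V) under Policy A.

-1500

Policy A (F + 34):
  F = 134 + 34 = 168
  Z = 136
  A = 182 − 6·168 − 136 = -962
  V = 296 + 4·168 − 4·136 + 2·(-962) = -1500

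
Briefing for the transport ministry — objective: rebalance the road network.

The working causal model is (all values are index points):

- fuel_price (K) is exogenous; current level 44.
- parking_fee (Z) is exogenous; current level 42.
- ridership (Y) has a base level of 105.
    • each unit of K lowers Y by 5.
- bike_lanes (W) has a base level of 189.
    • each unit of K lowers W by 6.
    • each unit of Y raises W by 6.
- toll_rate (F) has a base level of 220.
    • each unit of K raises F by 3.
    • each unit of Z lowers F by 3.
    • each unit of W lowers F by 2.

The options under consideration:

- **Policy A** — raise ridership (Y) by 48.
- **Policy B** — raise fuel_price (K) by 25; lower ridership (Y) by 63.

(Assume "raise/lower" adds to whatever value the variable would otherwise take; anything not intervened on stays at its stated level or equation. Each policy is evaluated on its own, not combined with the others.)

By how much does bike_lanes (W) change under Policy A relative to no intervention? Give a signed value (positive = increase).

Baseline:
  K = 44
  Y = 105 − 5·44 = -115
  W = 189 − 6·44 + 6·(-115) = -765
Policy A (Y + 48):
  K = 44
  Y = 105 − 5·44 (+48 from intervention) = -67
  W = 189 − 6·44 + 6·(-67) = -477
Change in W: -477 − (-765) = 288

288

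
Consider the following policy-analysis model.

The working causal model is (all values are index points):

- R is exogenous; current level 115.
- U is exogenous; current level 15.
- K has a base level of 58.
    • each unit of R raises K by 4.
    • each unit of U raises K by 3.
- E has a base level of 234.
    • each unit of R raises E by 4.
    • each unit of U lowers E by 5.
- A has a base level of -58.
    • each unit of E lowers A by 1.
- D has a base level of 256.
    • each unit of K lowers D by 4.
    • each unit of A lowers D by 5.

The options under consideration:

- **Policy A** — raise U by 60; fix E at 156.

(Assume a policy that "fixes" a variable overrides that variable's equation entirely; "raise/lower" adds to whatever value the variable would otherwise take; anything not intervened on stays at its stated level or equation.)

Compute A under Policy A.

-214

Policy A (U + 60, E := 156):
  R = 115
  U = 15 + 60 = 75
  E = 156
  A = -58 − 156 = -214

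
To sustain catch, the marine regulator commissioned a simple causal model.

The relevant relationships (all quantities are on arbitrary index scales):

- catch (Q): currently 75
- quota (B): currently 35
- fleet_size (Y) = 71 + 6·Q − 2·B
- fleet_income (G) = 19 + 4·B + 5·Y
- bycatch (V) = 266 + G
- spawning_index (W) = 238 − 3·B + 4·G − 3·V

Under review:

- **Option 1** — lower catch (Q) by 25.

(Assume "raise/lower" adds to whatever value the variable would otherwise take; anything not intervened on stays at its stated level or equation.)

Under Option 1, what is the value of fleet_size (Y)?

301

Option 1 (Q − 25):
  Q = 75 − 25 = 50
  B = 35
  Y = 71 + 6·50 − 2·35 = 301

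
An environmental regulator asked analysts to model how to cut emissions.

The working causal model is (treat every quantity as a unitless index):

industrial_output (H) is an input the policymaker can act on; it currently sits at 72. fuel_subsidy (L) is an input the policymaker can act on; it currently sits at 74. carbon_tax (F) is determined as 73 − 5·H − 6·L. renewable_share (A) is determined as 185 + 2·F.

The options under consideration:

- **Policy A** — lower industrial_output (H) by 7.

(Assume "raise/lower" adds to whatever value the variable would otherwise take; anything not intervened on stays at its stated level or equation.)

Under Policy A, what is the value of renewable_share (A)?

Policy A (H − 7):
  H = 72 − 7 = 65
  L = 74
  F = 73 − 5·65 − 6·74 = -696
  A = 185 + 2·(-696) = -1207

-1207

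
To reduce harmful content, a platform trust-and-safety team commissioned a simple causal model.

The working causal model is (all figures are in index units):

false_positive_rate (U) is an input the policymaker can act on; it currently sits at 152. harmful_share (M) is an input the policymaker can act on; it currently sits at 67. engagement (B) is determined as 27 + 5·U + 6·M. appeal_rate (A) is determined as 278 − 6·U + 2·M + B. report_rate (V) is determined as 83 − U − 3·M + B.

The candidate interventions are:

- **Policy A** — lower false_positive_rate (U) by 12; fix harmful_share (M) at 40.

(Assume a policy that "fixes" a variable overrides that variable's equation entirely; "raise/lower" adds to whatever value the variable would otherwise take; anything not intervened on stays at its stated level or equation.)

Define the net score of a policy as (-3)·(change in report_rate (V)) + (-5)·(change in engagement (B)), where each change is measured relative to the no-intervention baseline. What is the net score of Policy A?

1497

Baseline:
  U = 152
  M = 67
  B = 27 + 5·152 + 6·67 = 1189
  V = 83 − 152 − 3·67 + 1189 = 919
Policy A (U − 12, M := 40):
  U = 152 − 12 = 140
  M = 40
  B = 27 + 5·140 + 6·40 = 967
  V = 83 − 140 − 3·40 + 967 = 790
ΔV = 790 − 919 = -129; ΔB = 967 − 1189 = -222
Score = (-3)·(-129) + (-5)·(-222) = 1497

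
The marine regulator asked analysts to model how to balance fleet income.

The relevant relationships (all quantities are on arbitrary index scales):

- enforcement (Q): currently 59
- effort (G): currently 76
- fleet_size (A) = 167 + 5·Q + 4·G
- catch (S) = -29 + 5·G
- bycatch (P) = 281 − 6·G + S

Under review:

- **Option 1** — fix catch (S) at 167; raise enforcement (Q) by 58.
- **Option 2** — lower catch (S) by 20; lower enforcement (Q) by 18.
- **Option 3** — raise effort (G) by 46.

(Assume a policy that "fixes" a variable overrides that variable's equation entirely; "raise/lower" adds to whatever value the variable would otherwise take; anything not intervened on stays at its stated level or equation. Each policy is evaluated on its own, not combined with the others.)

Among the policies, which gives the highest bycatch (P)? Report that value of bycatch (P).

Option 1 (S := 167, Q + 58):
  G = 76
  S = 167
  P = 281 − 6·76 + 167 = -8
Option 2 (S − 20, Q − 18):
  G = 76
  S = -29 + 5·76 (−20 from intervention) = 331
  P = 281 − 6·76 + 331 = 156
Option 3 (G + 46):
  G = 76 + 46 = 122
  S = -29 + 5·122 = 581
  P = 281 − 6·122 + 581 = 130
Comparing — Option 1: P=-8, Option 2: P=156, Option 3: P=130. Highest is 156 (Option 2).

156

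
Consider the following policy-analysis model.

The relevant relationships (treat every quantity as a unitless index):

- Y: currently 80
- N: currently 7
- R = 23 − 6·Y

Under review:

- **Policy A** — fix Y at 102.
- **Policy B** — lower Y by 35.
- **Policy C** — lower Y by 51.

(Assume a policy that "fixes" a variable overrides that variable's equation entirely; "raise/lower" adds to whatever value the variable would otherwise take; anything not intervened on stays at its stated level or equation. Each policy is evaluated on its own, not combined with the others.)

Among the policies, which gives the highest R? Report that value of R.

Policy A (Y := 102):
  Y = 102
  R = 23 − 6·102 = -589
Policy B (Y − 35):
  Y = 80 − 35 = 45
  R = 23 − 6·45 = -247
Policy C (Y − 51):
  Y = 80 − 51 = 29
  R = 23 − 6·29 = -151
Comparing — Policy A: R=-589, Policy B: R=-247, Policy C: R=-151. Highest is -151 (Policy C).

-151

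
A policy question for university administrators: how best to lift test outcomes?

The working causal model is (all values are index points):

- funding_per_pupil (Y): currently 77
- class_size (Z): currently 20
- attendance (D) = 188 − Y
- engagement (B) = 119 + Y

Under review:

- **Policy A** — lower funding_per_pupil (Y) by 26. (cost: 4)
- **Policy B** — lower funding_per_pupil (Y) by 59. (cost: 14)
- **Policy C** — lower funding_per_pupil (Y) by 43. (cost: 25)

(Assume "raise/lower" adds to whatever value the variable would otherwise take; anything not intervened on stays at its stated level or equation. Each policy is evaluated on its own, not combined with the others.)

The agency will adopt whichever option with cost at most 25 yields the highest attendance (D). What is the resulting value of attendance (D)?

Policy A (Y − 26):
  Y = 77 − 26 = 51
  D = 188 − 51 = 137
Policy B (Y − 59):
  Y = 77 − 59 = 18
  D = 188 − 18 = 170
Policy C (Y − 43):
  Y = 77 − 43 = 34
  D = 188 − 34 = 154
Comparing — Policy A: D=137, Policy B: D=170, Policy C: D=154. Highest is 170 (Policy B).

170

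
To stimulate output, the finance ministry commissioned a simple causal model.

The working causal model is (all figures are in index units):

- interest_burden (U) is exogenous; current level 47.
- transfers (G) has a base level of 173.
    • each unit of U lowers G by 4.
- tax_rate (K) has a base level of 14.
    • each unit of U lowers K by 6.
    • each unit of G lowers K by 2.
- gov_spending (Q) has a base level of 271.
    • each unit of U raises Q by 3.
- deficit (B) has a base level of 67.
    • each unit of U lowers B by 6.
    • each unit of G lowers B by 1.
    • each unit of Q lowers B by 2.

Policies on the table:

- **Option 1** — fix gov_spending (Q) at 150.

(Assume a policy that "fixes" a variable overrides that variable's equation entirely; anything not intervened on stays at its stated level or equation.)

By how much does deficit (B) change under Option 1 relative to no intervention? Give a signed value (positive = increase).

Baseline:
  U = 47
  G = 173 − 4·47 = -15
  Q = 271 + 3·47 = 412
  B = 67 − 6·47 − (-15) − 2·412 = -1024
Option 1 (Q := 150):
  U = 47
  G = 173 − 4·47 = -15
  Q = 150
  B = 67 − 6·47 − (-15) − 2·150 = -500
Change in B: -500 − (-1024) = 524

524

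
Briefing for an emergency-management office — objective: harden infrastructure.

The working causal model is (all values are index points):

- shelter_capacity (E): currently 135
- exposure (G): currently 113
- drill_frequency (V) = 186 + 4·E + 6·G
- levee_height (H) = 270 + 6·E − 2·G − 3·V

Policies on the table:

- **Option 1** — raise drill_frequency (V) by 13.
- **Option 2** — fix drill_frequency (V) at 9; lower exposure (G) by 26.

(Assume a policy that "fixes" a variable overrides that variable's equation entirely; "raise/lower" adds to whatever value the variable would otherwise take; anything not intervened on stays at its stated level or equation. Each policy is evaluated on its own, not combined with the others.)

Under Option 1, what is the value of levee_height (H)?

Option 1 (V + 13):
  E = 135
  G = 113
  V = 186 + 4·135 + 6·113 (+13 from intervention) = 1417
  H = 270 + 6·135 − 2·113 − 3·1417 = -3397

-3397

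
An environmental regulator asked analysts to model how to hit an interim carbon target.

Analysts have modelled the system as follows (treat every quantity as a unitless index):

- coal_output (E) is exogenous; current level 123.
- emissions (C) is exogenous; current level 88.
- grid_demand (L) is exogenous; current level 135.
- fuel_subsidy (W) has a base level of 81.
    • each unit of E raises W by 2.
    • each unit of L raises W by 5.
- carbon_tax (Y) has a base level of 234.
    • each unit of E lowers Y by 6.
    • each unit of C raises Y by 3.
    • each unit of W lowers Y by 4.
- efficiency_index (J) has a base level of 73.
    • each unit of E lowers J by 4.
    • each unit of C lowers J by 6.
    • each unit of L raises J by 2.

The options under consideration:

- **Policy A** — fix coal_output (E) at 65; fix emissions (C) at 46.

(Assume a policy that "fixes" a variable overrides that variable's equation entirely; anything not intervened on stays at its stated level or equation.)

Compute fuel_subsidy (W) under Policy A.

Policy A (E := 65, C := 46):
  E = 65
  L = 135
  W = 81 + 2·65 + 5·135 = 886

886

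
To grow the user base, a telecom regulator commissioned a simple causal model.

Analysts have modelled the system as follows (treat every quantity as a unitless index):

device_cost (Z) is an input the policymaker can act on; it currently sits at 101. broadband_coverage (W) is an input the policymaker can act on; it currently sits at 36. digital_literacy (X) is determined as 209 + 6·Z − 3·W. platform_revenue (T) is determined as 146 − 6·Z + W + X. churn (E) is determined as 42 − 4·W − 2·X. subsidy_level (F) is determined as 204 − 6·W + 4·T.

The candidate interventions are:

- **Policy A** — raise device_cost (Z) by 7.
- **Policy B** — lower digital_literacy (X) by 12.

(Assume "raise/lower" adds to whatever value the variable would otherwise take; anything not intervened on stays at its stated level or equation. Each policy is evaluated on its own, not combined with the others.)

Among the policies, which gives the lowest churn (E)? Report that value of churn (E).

-1600

Policy A (Z + 7):
  Z = 101 + 7 = 108
  W = 36
  X = 209 + 6·108 − 3·36 = 749
  E = 42 − 4·36 − 2·749 = -1600
Policy B (X − 12):
  Z = 101
  W = 36
  X = 209 + 6·101 − 3·36 (−12 from intervention) = 695
  E = 42 − 4·36 − 2·695 = -1492
Comparing — Policy A: E=-1600, Policy B: E=-1492. Lowest is -1600 (Policy A).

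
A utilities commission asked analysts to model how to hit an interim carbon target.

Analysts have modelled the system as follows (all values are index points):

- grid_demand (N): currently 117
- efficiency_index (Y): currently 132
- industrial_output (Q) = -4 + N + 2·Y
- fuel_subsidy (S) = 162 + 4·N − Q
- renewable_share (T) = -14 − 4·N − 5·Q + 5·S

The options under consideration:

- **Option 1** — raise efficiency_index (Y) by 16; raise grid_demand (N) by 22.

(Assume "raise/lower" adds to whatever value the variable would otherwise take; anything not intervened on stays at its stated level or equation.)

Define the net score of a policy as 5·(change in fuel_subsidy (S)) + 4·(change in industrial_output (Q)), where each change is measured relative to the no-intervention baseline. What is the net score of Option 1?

386

Baseline:
  N = 117
  Y = 132
  Q = -4 + 117 + 2·132 = 377
  S = 162 + 4·117 − 377 = 253
Option 1 (Y + 16, N + 22):
  N = 117 + 22 = 139
  Y = 132 + 16 = 148
  Q = -4 + 139 + 2·148 = 431
  S = 162 + 4·139 − 431 = 287
ΔS = 287 − 253 = 34; ΔQ = 431 − 377 = 54
Score = 5·34 + 4·54 = 386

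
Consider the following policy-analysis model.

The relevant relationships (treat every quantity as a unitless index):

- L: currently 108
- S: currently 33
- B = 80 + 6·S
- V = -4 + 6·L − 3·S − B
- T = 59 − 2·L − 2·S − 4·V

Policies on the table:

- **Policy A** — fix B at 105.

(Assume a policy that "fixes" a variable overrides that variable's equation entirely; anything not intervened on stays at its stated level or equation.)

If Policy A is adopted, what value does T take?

Policy A (B := 105):
  L = 108
  S = 33
  B = 105
  V = -4 + 6·108 − 3·33 − 105 = 440
  T = 59 − 2·108 − 2·33 − 4·440 = -1983

-1983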